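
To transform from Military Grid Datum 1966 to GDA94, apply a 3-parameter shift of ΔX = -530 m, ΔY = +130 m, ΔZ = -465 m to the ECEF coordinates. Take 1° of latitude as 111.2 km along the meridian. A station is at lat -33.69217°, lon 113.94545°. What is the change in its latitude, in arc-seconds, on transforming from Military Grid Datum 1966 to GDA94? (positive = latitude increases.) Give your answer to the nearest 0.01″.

Δφ = -6.53″

sin φ = -0.554731, cos φ = 0.832030, sin λ = 0.913932, cos λ = -0.405867.
North component: ΔN = −sin φ cos λ·ΔX − sin φ sin λ·ΔY + cos φ·ΔZ = −(-0.554731)(-0.405867)(-530) − (-0.554731)(0.913932)(130) + (0.832030)(-465) = -201.66 m.
1° of latitude spans 111200 m, so Δφ = -201.66 / 111200 × 3600 = -6.528″.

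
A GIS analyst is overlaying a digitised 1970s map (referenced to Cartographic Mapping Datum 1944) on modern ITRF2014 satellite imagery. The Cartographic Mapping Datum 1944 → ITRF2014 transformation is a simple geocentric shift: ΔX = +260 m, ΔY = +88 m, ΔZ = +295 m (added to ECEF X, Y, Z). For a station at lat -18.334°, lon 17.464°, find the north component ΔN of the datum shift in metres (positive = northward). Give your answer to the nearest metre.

ΔN = 366 m

At φ = -18.334°, λ = 17.464°: sin φ = -0.314556, cos φ = 0.949239, sin λ = 0.300107, cos λ = 0.953906.
ΔN = −sin φ cos λ·ΔX − sin φ sin λ·ΔY + cos φ·ΔZ = −(-0.314556)(0.953906)(260) − (-0.314556)(0.300107)(88) + (0.949239)(295) = 366.35 m.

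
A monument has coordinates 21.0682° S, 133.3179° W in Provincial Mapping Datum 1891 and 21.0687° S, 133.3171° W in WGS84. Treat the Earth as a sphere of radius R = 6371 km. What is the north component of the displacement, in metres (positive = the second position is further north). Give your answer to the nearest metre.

Δφ = -21.0687° − -21.0682° = -0.0005°; Δλ = -133.3171° − -133.3179° = +0.0008°.
1° along a meridian = πR/180 = 111195 m.
ΔN = Δφ × 111195 = -55.6 m; ΔE = Δλ × 111195 × cos(-21.0682°) = +0.0008 × 111195 × 0.933153 = 83.0 m.

ΔN = -56 m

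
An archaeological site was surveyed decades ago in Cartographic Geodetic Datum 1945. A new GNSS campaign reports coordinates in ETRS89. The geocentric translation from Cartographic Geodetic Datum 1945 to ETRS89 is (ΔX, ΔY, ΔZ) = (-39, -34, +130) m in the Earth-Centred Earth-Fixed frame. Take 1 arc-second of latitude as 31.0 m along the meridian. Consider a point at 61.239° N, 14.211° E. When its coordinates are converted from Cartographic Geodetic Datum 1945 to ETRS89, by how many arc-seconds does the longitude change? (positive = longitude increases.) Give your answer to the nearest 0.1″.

Δλ = -1.6″

sin φ = 0.876634, cos φ = 0.481157, sin λ = 0.245494, cos λ = 0.969398.
East component: ΔE = −sin λ·ΔX + cos λ·ΔY = −(0.245494)(-39) + (0.969398)(-34) = -23.39 m.
1° of latitude spans 3600 × 31.00 = 111600 m; at latitude φ, 1° of longitude spans that × cos φ = 53697.1 m, so Δλ = -23.39 / 53697.1 × 3600 = -1.568″.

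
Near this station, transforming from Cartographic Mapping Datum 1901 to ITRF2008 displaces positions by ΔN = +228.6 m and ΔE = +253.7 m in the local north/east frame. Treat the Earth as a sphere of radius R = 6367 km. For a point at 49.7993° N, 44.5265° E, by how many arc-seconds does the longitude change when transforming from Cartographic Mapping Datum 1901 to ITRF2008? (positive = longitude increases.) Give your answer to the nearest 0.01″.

At latitude 49.7993°, cos φ = 0.645467.
One radian of longitude at latitude φ spans R cos φ, so Δλ = ΔE / (R cos φ) = 253.7 / (6367000 × 0.645467) = 6.1732e-05 rad = 12.733″.

Δλ = 12.73″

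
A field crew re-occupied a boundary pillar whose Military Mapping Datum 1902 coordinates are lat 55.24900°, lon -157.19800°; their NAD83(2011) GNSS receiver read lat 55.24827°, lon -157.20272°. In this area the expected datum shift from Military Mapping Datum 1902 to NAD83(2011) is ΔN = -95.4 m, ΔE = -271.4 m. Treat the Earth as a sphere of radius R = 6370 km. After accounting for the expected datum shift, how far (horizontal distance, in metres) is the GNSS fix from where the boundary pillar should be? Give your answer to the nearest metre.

Observed coordinate differences: Δφ = -0.00073°, Δλ = -0.00472°.
Converting to metres (1° lat = 111177 m, cos φ = 0.570011): observed ΔN = -81.2 m, observed ΔE = -299.1 m.
Subtracting the expected shift leaves a residual of -81.2 − (-95.4) = 14.2 m north and -299.1 − (-271.4) = -27.7 m east.
Residual distance = √(14.2² + (-27.7)²) = 31.2 m.

31 m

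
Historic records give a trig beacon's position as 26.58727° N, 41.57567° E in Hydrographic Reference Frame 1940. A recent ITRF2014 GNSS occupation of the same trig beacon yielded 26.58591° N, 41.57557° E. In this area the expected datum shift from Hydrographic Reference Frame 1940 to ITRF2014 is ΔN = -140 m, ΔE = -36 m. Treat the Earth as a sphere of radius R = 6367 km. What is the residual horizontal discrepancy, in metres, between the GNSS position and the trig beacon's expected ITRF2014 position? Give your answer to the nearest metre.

28 m

Observed coordinate differences: Δφ = -0.00136°, Δλ = -0.00010°.
Converting to metres (1° lat = 111125 m, cos φ = 0.894254): observed ΔN = -151.1 m, observed ΔE = -9.9 m.
Subtracting the expected shift leaves a residual of -151.1 − (-140) = -11.1 m north and -9.9 − (-36) = 26.1 m east.
Residual distance = √((-11.1)² + 26.1²) = 28.3 m.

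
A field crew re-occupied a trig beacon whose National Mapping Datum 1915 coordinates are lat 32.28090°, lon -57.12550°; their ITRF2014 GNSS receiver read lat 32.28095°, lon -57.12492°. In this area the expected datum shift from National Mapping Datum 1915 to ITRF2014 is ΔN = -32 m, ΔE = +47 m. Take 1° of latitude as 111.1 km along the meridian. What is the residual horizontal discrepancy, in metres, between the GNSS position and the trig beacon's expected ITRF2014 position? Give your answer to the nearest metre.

Observed coordinate differences: Δφ = +0.00005°, Δλ = +0.00058°.
Converting to metres (1° lat = 111100 m, cos φ = 0.845440): observed ΔN = 5.6 m, observed ΔE = 54.5 m.
Subtracting the expected shift leaves a residual of 5.6 − (-32) = 37.6 m north and 54.5 − (47) = 7.5 m east.
Residual distance = √(37.6² + 7.5²) = 38.3 m.

38 m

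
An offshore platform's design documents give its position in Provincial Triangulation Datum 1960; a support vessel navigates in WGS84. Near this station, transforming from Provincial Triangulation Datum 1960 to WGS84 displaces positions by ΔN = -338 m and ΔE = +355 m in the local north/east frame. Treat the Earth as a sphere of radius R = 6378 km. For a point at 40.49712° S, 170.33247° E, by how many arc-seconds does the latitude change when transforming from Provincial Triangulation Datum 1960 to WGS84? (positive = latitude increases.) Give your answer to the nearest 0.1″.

Δφ = -10.9″

On a sphere of radius R, 1 rad of latitude = R, so Δφ = ΔN / R = -338.0 / 6378000 = -5.2995e-05 rad = -10.931″.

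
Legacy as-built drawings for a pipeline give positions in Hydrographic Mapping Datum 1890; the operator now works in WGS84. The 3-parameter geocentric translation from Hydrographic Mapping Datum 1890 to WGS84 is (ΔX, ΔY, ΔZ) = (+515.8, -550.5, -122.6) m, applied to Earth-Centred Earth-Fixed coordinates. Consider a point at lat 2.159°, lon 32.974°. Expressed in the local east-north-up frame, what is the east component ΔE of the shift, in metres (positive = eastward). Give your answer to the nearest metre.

ΔE = -743 m

The local east axis at (φ, λ) is (−sin λ, cos λ, 0), so ΔE = −sin(32.974°)·515.8 + cos(32.974°)·(-550.5) = -742.55 m.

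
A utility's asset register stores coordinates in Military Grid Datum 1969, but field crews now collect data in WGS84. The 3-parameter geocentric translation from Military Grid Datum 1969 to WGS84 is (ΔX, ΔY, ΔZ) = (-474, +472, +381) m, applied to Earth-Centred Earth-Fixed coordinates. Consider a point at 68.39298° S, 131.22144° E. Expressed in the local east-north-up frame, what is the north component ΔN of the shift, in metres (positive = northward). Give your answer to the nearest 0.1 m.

ΔN = 760.8 m

The local north axis is (−sin φ cos λ, −sin φ sin λ, cos φ), giving ΔN = 290.404 + 330.076 + 140.299 = 760.78 m.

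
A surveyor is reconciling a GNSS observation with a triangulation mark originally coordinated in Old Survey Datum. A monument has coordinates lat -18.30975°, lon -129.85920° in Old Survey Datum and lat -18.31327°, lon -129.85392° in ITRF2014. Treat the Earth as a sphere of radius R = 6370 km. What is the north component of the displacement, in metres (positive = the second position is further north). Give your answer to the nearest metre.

ΔN = -391 m

Δφ = -18.31327° − -18.30975° = -0.00352°; Δλ = -129.85392° − -129.85920° = +0.00528°.
1° along a meridian = πR/180 = 111177 m.
ΔN = Δφ × 111177 = -391.3 m; ΔE = Δλ × 111177 × cos(-18.30975°) = +0.00528 × 111177 × 0.949372 = 557.3 m.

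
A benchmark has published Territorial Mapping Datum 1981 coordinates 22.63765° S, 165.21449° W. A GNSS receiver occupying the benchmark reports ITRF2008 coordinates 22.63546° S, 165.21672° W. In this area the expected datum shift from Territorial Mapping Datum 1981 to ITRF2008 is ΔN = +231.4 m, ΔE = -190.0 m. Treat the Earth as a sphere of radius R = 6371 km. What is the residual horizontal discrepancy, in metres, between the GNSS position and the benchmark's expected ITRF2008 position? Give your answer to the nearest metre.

41 m

Observed coordinate differences: Δφ = +0.00219°, Δλ = -0.00223°.
Converting to metres (1° lat = 111195 m, cos φ = 0.922957): observed ΔN = 243.5 m, observed ΔE = -228.9 m.
Subtracting the expected shift leaves a residual of 243.5 − (231.4) = 12.1 m north and -228.9 − (-190.0) = -38.9 m east.
Residual distance = √(12.1² + (-38.9)²) = 40.7 m.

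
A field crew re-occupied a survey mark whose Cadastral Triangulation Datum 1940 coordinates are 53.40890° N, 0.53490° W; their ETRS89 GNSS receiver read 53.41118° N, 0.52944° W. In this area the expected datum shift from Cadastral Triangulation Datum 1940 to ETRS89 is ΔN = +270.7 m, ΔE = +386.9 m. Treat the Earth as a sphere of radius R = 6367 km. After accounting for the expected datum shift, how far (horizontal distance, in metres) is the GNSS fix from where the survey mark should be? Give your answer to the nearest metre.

Observed coordinate differences: Δφ = +0.00228°, Δλ = +0.00546°.
Converting to metres (1° lat = 111125 m, cos φ = 0.596100): observed ΔN = 253.4 m, observed ΔE = 361.7 m.
Subtracting the expected shift leaves a residual of 253.4 − (270.7) = -17.3 m north and 361.7 − (386.9) = -25.2 m east.
Residual distance = √((-17.3)² + (-25.2)²) = 30.6 m.

31 m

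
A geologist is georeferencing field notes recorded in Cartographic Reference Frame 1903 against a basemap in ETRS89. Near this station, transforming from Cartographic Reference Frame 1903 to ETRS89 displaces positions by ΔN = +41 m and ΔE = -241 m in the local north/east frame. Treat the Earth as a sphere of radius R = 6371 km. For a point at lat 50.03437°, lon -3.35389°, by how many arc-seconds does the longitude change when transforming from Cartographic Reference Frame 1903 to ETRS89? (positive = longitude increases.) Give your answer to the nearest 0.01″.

At latitude 50.03437°, cos φ = 0.642328.
One radian of longitude at latitude φ spans R cos φ, so Δλ = ΔE / (R cos φ) = -241.0 / (6371000 × 0.642328) = -5.8891e-05 rad = -12.147″.

Δλ = -12.15″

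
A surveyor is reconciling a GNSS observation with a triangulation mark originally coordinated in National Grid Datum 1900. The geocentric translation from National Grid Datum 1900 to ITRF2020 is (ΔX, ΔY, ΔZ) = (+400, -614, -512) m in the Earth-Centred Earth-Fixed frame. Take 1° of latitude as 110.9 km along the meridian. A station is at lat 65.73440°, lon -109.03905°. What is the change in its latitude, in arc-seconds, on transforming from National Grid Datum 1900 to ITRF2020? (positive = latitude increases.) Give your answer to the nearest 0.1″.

Δφ = -20.1″

sin φ = 0.911650, cos φ = 0.410967, sin λ = -0.945296, cos λ = -0.326212.
North component: ΔN = −sin φ cos λ·ΔX − sin φ sin λ·ΔY + cos φ·ΔZ = −(0.911650)(-0.326212)(400) − (0.911650)(-0.945296)(-614) + (0.410967)(-512) = -620.59 m.
1° of latitude spans 110900 m, so Δφ = -620.59 / 110900 × 3600 = -20.145″.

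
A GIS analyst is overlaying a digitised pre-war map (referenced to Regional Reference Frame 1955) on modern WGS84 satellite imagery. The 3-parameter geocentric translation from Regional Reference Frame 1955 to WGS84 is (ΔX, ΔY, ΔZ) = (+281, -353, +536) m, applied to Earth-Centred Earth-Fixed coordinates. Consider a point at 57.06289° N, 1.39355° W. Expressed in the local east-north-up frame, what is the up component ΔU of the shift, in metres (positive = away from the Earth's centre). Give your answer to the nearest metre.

At φ = 57.06289°, λ = -1.39355°: sin φ = 0.839268, cos φ = 0.543718, sin λ = -0.024320, cos λ = 0.999704.
ΔU = cos φ cos λ·ΔX + cos φ sin λ·ΔY + sin φ·ΔZ = (0.543718)(0.999704)(281) + (0.543718)(-0.024320)(-353) + (0.839268)(536) = 607.25 m.

ΔU = 607 m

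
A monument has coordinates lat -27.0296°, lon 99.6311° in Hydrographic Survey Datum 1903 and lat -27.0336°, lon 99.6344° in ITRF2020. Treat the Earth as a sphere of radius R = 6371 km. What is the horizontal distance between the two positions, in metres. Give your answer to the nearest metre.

Δφ = -27.0336° − -27.0296° = -0.0040°; Δλ = 99.6344° − 99.6311° = +0.0033°.
1° along a meridian = πR/180 = 111195 m.
ΔN = Δφ × 111195 = -444.8 m; ΔE = Δλ × 111195 × cos(-27.0296°) = +0.0033 × 111195 × 0.890772 = 326.9 m.
Distance = √(ΔE² + ΔN²) = √(326.9² + (-444.8)²) = 552.0 m.

552 m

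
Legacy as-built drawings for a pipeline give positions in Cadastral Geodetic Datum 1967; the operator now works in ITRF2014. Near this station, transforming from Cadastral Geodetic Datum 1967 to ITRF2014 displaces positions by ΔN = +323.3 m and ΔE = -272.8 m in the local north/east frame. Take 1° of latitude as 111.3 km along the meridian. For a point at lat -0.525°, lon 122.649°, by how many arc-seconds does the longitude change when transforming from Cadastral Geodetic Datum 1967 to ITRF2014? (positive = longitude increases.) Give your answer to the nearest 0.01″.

Δλ = -8.82″

At latitude -0.525°, cos φ = 0.999958.
1° of longitude at this latitude = 111.3 × cos φ = 111.30 km, so Δλ = -272.8 / 111295.3 = -0.0024511° = -8.824″.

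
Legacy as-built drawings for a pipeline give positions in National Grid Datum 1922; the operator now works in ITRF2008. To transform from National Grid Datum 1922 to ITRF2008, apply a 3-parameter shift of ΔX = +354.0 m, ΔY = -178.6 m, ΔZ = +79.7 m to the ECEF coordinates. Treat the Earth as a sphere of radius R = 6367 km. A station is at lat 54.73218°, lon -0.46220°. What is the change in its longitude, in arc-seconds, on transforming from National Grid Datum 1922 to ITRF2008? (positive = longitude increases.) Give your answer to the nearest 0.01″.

Δλ = -9.86″

sin φ = 0.816462, cos φ = 0.577399, sin λ = -0.008067, cos λ = 0.999967.
East component: ΔE = −sin λ·ΔX + cos λ·ΔY = −(-0.008067)(354.0) + (0.999967)(-178.6) = -175.74 m.
1° of latitude spans πR/180 = 111125 m; at latitude φ, 1° of longitude spans that × cos φ = 64163.5 m, so Δλ = -175.74 / 64163.5 × 3600 = -9.860″.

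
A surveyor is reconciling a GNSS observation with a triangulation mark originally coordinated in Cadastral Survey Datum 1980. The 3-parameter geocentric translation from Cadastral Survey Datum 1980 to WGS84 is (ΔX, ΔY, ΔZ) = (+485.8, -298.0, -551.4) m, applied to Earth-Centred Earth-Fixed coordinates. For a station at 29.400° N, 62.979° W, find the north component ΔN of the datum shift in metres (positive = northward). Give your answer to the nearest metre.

At φ = 29.400°, λ = -62.979°: sin φ = 0.490904, cos φ = 0.871214, sin λ = -0.890840, cos λ = 0.454317.
ΔN = −sin φ cos λ·ΔX − sin φ sin λ·ΔY + cos φ·ΔZ = −(0.490904)(0.454317)(485.8) − (0.490904)(-0.890840)(-298.0) + (0.871214)(-551.4) = -719.05 m.

ΔN = -719 m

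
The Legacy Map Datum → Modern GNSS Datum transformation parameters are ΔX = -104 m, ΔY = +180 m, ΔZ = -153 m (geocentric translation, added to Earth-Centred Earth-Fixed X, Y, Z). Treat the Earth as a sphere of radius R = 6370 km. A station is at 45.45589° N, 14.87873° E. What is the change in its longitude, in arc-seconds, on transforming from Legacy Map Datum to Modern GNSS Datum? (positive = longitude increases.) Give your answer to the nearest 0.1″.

sin φ = 0.712711, cos φ = 0.701458, sin λ = 0.256774, cos λ = 0.966471.
East component: ΔE = −sin λ·ΔX + cos λ·ΔY = −(0.256774)(-104) + (0.966471)(180) = 200.67 m.
1° of latitude spans πR/180 = 111177 m; at latitude φ, 1° of longitude spans that × cos φ = 77986.3 m, so Δλ = 200.67 / 77986.3 × 3600 = 9.263″.

Δλ = 9.3″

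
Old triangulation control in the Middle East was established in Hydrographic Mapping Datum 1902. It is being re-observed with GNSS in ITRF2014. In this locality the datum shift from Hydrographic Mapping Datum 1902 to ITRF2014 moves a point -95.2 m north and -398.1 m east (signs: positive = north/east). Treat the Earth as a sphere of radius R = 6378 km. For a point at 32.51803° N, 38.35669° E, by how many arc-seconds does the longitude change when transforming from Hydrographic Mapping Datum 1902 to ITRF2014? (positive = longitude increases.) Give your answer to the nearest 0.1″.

Δλ = -15.3″

At latitude 32.51803°, cos φ = 0.843222.
One radian of longitude at latitude φ spans R cos φ, so Δλ = ΔE / (R cos φ) = -398.1 / (6378000 × 0.843222) = -7.4023e-05 rad = -15.268″.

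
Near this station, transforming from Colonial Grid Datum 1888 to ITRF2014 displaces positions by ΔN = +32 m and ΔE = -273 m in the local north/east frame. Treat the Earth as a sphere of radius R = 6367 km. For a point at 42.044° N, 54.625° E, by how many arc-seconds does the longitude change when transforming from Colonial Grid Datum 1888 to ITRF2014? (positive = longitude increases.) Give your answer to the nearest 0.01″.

Δλ = -11.91″

At latitude 42.044°, cos φ = 0.742631.
One radian of longitude at latitude φ spans R cos φ, so Δλ = ΔE / (R cos φ) = -273.0 / (6367000 × 0.742631) = -5.7737e-05 rad = -11.909″.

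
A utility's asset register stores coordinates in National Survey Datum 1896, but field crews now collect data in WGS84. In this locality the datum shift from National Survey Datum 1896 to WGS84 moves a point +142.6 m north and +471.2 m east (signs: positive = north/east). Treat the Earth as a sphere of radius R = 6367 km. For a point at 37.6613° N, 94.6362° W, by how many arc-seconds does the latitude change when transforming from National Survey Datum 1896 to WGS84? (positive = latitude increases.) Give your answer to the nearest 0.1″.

On a sphere of radius R, 1 rad of latitude = R, so Δφ = ΔN / R = 142.6 / 6367000 = 2.2397e-05 rad = 4.620″.

Δφ = 4.6″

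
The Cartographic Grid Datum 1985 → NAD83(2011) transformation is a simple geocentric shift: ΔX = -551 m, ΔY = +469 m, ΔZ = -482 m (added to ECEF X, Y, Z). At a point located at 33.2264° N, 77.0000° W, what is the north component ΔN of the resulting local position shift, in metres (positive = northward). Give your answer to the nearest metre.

ΔN = -85 m

The local north axis is (−sin φ cos λ, −sin φ sin λ, cos φ), giving ΔN = 67.917 + 250.401 − 403.199 = -84.88 m.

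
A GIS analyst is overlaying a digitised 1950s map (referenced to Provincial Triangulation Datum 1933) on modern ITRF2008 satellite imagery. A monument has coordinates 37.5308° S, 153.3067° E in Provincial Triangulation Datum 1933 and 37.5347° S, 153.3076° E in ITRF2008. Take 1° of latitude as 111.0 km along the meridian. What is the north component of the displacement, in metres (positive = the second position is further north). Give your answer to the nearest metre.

Δφ = -37.5347° − -37.5308° = -0.0039°; Δλ = 153.3076° − 153.3067° = +0.0009°.
ΔN = Δφ × 111000 = -432.9 m; ΔE = Δλ × 111000 × cos(-37.5308°) = +0.0009 × 111000 × 0.793026 = 79.2 m.

ΔN = -433 m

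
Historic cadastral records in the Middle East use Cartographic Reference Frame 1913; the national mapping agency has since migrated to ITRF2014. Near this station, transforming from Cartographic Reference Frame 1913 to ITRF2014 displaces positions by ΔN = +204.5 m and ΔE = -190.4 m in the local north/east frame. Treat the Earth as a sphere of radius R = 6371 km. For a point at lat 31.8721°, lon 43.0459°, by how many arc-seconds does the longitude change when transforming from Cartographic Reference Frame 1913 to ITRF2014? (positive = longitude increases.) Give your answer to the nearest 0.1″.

At latitude 31.8721°, cos φ = 0.849229.
One radian of longitude at latitude φ spans R cos φ, so Δλ = ΔE / (R cos φ) = -190.4 / (6371000 × 0.849229) = -3.5191e-05 rad = -7.259″.

Δλ = -7.3″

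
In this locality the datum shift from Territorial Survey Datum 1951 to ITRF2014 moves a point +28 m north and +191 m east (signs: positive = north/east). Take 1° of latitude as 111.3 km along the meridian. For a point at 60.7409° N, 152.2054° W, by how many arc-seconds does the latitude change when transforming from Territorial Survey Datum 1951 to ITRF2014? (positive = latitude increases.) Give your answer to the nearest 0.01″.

1° of latitude = 111.3 km, so Δφ = 28.0 / 111300 = 0.0002516° = 0.906″.

Δφ = 0.91″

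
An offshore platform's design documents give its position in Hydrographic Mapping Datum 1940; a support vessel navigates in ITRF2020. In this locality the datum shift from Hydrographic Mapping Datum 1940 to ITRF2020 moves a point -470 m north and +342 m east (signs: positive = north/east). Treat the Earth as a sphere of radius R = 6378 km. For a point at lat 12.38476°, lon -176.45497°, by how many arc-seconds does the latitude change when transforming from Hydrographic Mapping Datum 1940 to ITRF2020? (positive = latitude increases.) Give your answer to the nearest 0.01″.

On a sphere of radius R, 1 rad of latitude = R, so Δφ = ΔN / R = -470.0 / 6378000 = -7.3691e-05 rad = -15.200″.

Δφ = -15.20″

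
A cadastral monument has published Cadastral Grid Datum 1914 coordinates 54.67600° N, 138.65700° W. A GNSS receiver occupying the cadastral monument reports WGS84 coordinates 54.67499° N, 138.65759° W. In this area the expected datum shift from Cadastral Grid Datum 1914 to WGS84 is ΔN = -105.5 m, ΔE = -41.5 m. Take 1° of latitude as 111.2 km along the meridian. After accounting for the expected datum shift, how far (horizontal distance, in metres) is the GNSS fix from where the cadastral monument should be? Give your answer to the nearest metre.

8 m

Observed coordinate differences: Δφ = -0.00101°, Δλ = -0.00059°.
Converting to metres (1° lat = 111200 m, cos φ = 0.578199): observed ΔN = -112.3 m, observed ΔE = -37.9 m.
Subtracting the expected shift leaves a residual of -112.3 − (-105.5) = -6.8 m north and -37.9 − (-41.5) = 3.6 m east.
Residual distance = √((-6.8)² + 3.6²) = 7.7 m.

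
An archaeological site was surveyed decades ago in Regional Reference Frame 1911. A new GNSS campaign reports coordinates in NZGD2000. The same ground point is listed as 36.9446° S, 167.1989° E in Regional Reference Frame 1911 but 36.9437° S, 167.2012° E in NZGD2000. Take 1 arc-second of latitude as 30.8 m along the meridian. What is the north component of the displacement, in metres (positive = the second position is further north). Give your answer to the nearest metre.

ΔN = 100 m

Δφ = -36.9437° − -36.9446° = +0.0009°; Δλ = 167.2012° − 167.1989° = +0.0023°.
1° of latitude = 3600 × 30.80 = 110880 m.
ΔN = Δφ × 110880 = 99.8 m; ΔE = Δλ × 110880 × cos(-36.9446°) = +0.0023 × 110880 × 0.799217 = 203.8 m.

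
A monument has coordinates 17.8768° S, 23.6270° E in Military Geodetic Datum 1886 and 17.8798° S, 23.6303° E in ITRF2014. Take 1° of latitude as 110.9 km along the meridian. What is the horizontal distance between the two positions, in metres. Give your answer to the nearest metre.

Δφ = -17.8798° − -17.8768° = -0.0030°; Δλ = 23.6303° − 23.6270° = +0.0033°.
ΔN = Δφ × 110900 = -332.7 m; ΔE = Δλ × 110900 × cos(-17.8768°) = +0.0033 × 110900 × 0.951719 = 348.3 m.
Distance = √(ΔE² + ΔN²) = √(348.3² + (-332.7)²) = 481.7 m.

482 m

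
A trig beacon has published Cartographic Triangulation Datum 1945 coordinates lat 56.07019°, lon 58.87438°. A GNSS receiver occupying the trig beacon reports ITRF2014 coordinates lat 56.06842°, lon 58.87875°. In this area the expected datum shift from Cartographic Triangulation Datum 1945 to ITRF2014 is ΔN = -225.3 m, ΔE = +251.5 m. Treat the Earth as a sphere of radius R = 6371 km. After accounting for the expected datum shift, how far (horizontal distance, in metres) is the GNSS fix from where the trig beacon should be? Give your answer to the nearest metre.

35 m

Observed coordinate differences: Δφ = -0.00177°, Δλ = +0.00437°.
Converting to metres (1° lat = 111195 m, cos φ = 0.558177): observed ΔN = -196.8 m, observed ΔE = 271.2 m.
Subtracting the expected shift leaves a residual of -196.8 − (-225.3) = 28.5 m north and 271.2 − (251.5) = 19.7 m east.
Residual distance = √(28.5² + 19.7²) = 34.7 m.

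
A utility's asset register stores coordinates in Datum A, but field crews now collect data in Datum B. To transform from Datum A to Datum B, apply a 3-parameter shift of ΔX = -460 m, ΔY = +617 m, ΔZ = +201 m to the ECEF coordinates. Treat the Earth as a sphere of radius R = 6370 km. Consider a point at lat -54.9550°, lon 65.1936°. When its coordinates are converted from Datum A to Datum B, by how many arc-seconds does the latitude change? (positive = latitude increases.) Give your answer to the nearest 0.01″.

sin φ = -0.818701, cos φ = 0.574220, sin λ = 0.907731, cos λ = 0.419553.
North component: ΔN = −sin φ cos λ·ΔX − sin φ sin λ·ΔY + cos φ·ΔZ = −(-0.818701)(0.419553)(-460) − (-0.818701)(0.907731)(617) + (0.574220)(201) = 415.94 m.
1° of latitude spans πR/180 = 111177 m, so Δφ = 415.94 / 111177 × 3600 = 13.469″.

Δφ = 13.47″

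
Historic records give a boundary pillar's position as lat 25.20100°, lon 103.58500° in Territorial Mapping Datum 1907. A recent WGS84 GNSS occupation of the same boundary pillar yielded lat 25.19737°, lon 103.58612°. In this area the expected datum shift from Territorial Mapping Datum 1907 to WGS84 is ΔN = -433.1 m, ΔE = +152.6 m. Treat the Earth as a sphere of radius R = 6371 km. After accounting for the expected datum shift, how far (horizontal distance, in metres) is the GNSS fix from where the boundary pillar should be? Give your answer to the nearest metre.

Observed coordinate differences: Δφ = -0.00363°, Δλ = +0.00112°.
Converting to metres (1° lat = 111195 m, cos φ = 0.904820): observed ΔN = -403.6 m, observed ΔE = 112.7 m.
Subtracting the expected shift leaves a residual of -403.6 − (-433.1) = 29.5 m north and 112.7 − (152.6) = -39.9 m east.
Residual distance = √(29.5² + (-39.9)²) = 49.6 m.

50 m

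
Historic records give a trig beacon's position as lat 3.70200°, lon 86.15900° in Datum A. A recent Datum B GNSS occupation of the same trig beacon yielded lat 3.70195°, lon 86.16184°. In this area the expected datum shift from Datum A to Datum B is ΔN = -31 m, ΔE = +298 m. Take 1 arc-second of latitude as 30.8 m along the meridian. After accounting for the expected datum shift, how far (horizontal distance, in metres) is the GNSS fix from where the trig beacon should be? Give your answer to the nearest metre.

Observed coordinate differences: Δφ = -0.00005°, Δλ = +0.00284°.
Converting to metres (1° lat = 110880 m, cos φ = 0.997913): observed ΔN = -5.5 m, observed ΔE = 314.2 m.
Subtracting the expected shift leaves a residual of -5.5 − (-31) = 25.5 m north and 314.2 − (298) = 16.2 m east.
Residual distance = √(25.5² + 16.2²) = 30.2 m.

30 m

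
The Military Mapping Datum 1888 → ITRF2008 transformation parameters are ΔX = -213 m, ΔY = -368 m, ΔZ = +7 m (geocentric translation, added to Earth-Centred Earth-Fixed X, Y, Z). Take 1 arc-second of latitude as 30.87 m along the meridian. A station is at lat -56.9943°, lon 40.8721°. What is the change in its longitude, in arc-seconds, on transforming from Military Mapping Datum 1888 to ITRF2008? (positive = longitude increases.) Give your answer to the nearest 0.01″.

sin φ = -0.838616, cos φ = 0.544722, sin λ = 0.654373, cos λ = 0.756172.
East component: ΔE = −sin λ·ΔX + cos λ·ΔY = −(0.654373)(-213) + (0.756172)(-368) = -138.89 m.
1° of latitude spans 3600 × 30.87 = 111132 m; at latitude φ, 1° of longitude spans that × cos φ = 60536.1 m, so Δλ = -138.89 / 60536.1 × 3600 = -8.260″.

Δλ = -8.26″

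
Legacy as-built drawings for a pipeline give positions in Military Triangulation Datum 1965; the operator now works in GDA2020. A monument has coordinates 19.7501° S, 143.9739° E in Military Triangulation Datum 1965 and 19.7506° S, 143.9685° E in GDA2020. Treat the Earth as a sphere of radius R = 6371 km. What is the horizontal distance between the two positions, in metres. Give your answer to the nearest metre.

Δφ = -19.7506° − -19.7501° = -0.0005°; Δλ = 143.9685° − 143.9739° = -0.0054°.
1° along a meridian = πR/180 = 111195 m.
ΔN = Δφ × 111195 = -55.6 m; ΔE = Δλ × 111195 × cos(-19.7501°) = -0.0054 × 111195 × 0.941175 = -565.1 m.
Distance = √(ΔE² + ΔN²) = √((-565.1)² + (-55.6)²) = 567.9 m.

568 m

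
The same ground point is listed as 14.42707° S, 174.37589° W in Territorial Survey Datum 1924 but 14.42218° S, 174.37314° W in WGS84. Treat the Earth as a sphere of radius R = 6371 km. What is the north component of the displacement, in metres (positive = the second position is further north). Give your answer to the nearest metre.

Δφ = -14.42218° − -14.42707° = +0.00489°; Δλ = -174.37314° − -174.37589° = +0.00275°.
1° along a meridian = πR/180 = 111195 m.
ΔN = Δφ × 111195 = 543.7 m; ΔE = Δλ × 111195 × cos(-14.42707°) = +0.00275 × 111195 × 0.968466 = 296.1 m.

ΔN = 544 m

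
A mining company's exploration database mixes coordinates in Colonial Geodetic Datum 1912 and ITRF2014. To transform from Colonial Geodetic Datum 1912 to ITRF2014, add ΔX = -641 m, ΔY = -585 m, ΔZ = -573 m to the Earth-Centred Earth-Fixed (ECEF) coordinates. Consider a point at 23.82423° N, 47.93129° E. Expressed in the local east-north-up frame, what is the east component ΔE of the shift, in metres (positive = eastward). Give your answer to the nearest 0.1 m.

ΔE = 83.9 m

At φ = 23.82423°, λ = 47.93129°: sin φ = 0.403932, cos φ = 0.914789, sin λ = 0.742342, cos λ = 0.670021.
ΔE = −sin λ·ΔX + cos λ·ΔY = −(0.742342)·(-641) + (0.670021)·(-585) = 83.88 m.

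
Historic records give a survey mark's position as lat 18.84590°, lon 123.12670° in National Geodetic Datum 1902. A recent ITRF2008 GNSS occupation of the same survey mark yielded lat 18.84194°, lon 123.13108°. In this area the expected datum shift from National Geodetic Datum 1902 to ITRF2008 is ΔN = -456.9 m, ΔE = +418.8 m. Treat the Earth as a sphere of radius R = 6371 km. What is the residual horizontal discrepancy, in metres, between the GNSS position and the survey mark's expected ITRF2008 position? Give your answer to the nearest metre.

45 m

Observed coordinate differences: Δφ = -0.00396°, Δλ = +0.00438°.
Converting to metres (1° lat = 111195 m, cos φ = 0.946391): observed ΔN = -440.3 m, observed ΔE = 460.9 m.
Subtracting the expected shift leaves a residual of -440.3 − (-456.9) = 16.6 m north and 460.9 − (418.8) = 42.1 m east.
Residual distance = √(16.6² + 42.1²) = 45.3 m.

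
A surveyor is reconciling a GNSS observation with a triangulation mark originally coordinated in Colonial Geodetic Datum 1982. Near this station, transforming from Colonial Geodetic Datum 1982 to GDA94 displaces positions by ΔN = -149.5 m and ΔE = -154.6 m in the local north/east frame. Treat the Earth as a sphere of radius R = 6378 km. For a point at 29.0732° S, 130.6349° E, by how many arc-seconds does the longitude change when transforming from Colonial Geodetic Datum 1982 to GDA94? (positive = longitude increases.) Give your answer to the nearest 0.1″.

Δλ = -5.7″

At latitude -29.0732°, cos φ = 0.874000.
One radian of longitude at latitude φ spans R cos φ, so Δλ = ΔE / (R cos φ) = -154.6 / (6378000 × 0.874000) = -2.7734e-05 rad = -5.721″.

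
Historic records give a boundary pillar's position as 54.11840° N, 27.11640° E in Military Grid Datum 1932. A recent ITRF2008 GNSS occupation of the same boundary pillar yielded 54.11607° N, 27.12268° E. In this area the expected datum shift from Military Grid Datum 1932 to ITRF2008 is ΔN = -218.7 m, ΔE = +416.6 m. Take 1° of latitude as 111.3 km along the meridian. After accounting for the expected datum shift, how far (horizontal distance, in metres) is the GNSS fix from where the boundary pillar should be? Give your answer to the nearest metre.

41 m

Observed coordinate differences: Δφ = -0.00233°, Δλ = +0.00628°.
Converting to metres (1° lat = 111300 m, cos φ = 0.586112): observed ΔN = -259.3 m, observed ΔE = 409.7 m.
Subtracting the expected shift leaves a residual of -259.3 − (-218.7) = -40.6 m north and 409.7 − (416.6) = -6.9 m east.
Residual distance = √((-40.6)² + (-6.9)²) = 41.2 m.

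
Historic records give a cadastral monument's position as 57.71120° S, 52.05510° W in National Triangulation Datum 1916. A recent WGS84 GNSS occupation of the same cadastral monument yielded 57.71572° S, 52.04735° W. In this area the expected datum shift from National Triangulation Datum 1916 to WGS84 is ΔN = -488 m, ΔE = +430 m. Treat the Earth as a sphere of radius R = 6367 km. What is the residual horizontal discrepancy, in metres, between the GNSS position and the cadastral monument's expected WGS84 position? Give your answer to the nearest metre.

33 m

Observed coordinate differences: Δφ = -0.00452°, Δλ = +0.00775°.
Converting to metres (1° lat = 111125 m, cos φ = 0.534187): observed ΔN = -502.3 m, observed ΔE = 460.1 m.
Subtracting the expected shift leaves a residual of -502.3 − (-488) = -14.3 m north and 460.1 − (430) = 30.1 m east.
Residual distance = √((-14.3)² + 30.1²) = 33.3 m.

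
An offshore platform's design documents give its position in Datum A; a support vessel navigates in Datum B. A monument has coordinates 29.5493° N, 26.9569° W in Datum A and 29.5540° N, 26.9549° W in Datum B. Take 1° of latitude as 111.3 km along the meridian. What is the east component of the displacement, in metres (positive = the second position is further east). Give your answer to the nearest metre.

ΔE = 194 m

Δφ = 29.5540° − 29.5493° = +0.0047°; Δλ = -26.9549° − -26.9569° = +0.0020°.
ΔN = Δφ × 111300 = 523.1 m; ΔE = Δλ × 111300 × cos(29.5493°) = +0.0020 × 111300 × 0.869932 = 193.6 m.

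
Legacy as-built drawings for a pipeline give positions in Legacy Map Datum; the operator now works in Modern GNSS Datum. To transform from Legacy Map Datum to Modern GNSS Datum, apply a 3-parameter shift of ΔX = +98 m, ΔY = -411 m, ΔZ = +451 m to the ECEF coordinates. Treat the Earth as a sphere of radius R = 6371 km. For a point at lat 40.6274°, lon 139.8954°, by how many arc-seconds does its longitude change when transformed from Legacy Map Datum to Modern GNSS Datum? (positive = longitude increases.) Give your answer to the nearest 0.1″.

Δλ = 10.7″

sin φ = 0.651137, cos φ = 0.758960, sin λ = 0.644185, cos λ = -0.764870.
East component: ΔE = −sin λ·ΔX + cos λ·ΔY = −(0.644185)(98) + (-0.764870)(-411) = 251.23 m.
1° of latitude spans πR/180 = 111195 m; at latitude φ, 1° of longitude spans that × cos φ = 84392.5 m, so Δλ = 251.23 / 84392.5 × 3600 = 10.717″.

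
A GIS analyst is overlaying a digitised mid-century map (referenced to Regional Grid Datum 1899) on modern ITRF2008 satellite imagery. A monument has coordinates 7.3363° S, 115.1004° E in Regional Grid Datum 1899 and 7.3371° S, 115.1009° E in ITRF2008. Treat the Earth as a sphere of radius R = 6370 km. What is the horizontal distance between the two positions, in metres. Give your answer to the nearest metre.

Δφ = -7.3371° − -7.3363° = -0.0008°; Δλ = 115.1009° − 115.1004° = +0.0005°.
1° along a meridian = πR/180 = 111177 m.
ΔN = Δφ × 111177 = -88.9 m; ΔE = Δλ × 111177 × cos(-7.3363°) = +0.0005 × 111177 × 0.991814 = 55.1 m.
Distance = √(ΔE² + ΔN²) = √(55.1² + (-88.9)²) = 104.6 m.

105 m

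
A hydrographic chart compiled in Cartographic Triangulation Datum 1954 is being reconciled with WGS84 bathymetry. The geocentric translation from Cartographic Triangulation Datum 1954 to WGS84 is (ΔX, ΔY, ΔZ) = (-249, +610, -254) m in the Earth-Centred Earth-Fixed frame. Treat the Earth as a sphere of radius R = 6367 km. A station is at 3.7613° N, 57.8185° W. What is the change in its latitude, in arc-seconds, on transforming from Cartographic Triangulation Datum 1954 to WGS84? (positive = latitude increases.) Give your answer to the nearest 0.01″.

sin φ = 0.065600, cos φ = 0.997846, sin λ = -0.846365, cos λ = 0.532603.
North component: ΔN = −sin φ cos λ·ΔX − sin φ sin λ·ΔY + cos φ·ΔZ = −(0.065600)(0.532603)(-249) − (0.065600)(-0.846365)(610) + (0.997846)(-254) = -210.89 m.
1° of latitude spans πR/180 = 111125 m, so Δφ = -210.89 / 111125 × 3600 = -6.832″.

Δφ = -6.83″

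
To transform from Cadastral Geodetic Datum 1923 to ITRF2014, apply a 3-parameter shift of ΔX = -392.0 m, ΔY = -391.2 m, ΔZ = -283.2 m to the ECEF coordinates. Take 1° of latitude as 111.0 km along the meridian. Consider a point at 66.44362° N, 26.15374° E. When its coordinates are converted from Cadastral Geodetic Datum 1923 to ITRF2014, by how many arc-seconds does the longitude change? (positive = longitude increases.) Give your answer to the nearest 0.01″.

Δλ = -14.47″

sin φ = 0.916667, cos φ = 0.399651, sin λ = 0.440781, cos λ = 0.897615.
East component: ΔE = −sin λ·ΔX + cos λ·ΔY = −(0.440781)(-392.0) + (0.897615)(-391.2) = -178.36 m.
1° of latitude spans 111000 m; at latitude φ, 1° of longitude spans that × cos φ = 44361.3 m, so Δλ = -178.36 / 44361.3 × 3600 = -14.474″.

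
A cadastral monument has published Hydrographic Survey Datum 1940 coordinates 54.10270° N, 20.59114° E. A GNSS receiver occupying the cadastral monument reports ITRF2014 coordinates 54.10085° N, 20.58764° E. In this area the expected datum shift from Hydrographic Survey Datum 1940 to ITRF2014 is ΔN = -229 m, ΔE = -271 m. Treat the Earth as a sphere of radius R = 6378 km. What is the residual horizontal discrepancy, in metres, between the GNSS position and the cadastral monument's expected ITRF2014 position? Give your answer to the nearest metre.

Observed coordinate differences: Δφ = -0.00185°, Δλ = -0.00350°.
Converting to metres (1° lat = 111317 m, cos φ = 0.586334): observed ΔN = -205.9 m, observed ΔE = -228.4 m.
Subtracting the expected shift leaves a residual of -205.9 − (-229) = 23.1 m north and -228.4 − (-271) = 42.6 m east.
Residual distance = √(23.1² + 42.6²) = 48.4 m.

48 m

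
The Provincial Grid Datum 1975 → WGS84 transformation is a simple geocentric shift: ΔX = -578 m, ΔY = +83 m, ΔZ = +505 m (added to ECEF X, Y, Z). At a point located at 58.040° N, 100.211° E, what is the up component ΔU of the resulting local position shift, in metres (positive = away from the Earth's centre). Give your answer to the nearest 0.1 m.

The local up (radial) axis is (cos φ cos λ, cos φ sin λ, sin φ), giving ΔU = 54.237 + 43.238 + 428.451 = 525.93 m.

ΔU = 525.9 m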